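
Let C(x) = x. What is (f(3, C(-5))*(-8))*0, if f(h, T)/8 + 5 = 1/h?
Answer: 0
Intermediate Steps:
f(h, T) = -40 + 8/h (f(h, T) = -40 + 8*(1/h) = -40 + 8/h)
(f(3, C(-5))*(-8))*0 = ((-40 + 8/3)*(-8))*0 = -112/3*(-8)*0 = (896/3)*0 = 0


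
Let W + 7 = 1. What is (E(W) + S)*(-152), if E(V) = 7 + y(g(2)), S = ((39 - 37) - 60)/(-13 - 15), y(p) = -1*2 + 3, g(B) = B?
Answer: -10716/7 ≈ -1530.9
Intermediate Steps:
y(p) = 1 (y(p) = -2 + 3 = 1)
W = -6 (W = -7 + 1 = -6)
S = 29/14 (S = (2 - 60)/(-28) = -58*(-1/28) = 29/14 ≈ 2.0714)
E(V) = 8 (E(V) = 7 + 1 = 8)
(E(W) + S)*(-152) = (8 + 29/14)*(-152) = (141/14)*(-152) = -10716/7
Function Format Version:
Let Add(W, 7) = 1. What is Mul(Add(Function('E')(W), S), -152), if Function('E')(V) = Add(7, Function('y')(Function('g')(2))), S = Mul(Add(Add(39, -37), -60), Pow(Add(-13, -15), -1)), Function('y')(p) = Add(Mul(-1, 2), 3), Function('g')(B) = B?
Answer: Rational(-10716, 7) ≈ -1530.9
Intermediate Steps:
Function('y')(p) = 1 (Function('y')(p) = Add(-2, 3) = 1)
W = -6 (W = Add(-7, 1) = -6)
S = Rational(29, 14) (S = Mul(Add(2, -60), Pow(-28, -1)) = Mul(-58, Rational(-1, 28)) = Rational(29, 14) ≈ 2.0714)
Function('E')(V) = 8 (Function('E')(V) = Add(7, 1) = 8)
Mul(Add(Function('E')(W), S), -152) = Mul(Add(8, Rational(29, 14)), -152) = Mul(Rational(141, 14), -152) = Rational(-10716, 7)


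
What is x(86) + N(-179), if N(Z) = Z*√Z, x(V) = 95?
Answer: 95 - 179*I*√179 ≈ 95.0 - 2394.9*I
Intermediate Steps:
N(Z) = Z^(3/2)
x(86) + N(-179) = 95 + (-179)^(3/2) = 95 - 179*I*√179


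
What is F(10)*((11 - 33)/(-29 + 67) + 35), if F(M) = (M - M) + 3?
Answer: 1962/19 ≈ 103.26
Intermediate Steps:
F(M) = 3 (F(M) = 0 + 3 = 3)
F(10)*((11 - 33)/(-29 + 67) + 35) = 3*((11 - 33)/(-29 + 67) + 35) = 3*(-22/38 + 35) = 3*(-22*1/38 + 35) = 3*(-11/19 + 35) = 3*(654/19) = 1962/19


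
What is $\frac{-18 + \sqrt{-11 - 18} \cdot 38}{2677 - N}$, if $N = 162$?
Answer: $- \frac{18}{2515} + \frac{38 i \sqrt{29}}{2515} \approx -0.0071571 + 0.081366 i$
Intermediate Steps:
$\frac{-18 + \sqrt{-11 - 18} \cdot 38}{2677 - N} = \frac{-18 + \sqrt{-11 - 18} \cdot 38}{2677 - 162} = \frac{-18 + \sqrt{-29} \cdot 38}{2677 - 162} = \frac{-18 + i \sqrt{29} \cdot 38}{2515} = \left(-18 + 38 i \sqrt{29}\right) \frac{1}{2515} = - \frac{18}{2515} + \frac{38 i \sqrt{29}}{2515}$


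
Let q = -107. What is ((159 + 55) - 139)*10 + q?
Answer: 643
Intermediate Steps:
((159 + 55) - 139)*10 + q = ((159 + 55) - 139)*10 - 107 = (214 - 139)*10 - 107 = 75*10 - 107 = 750 - 107 = 643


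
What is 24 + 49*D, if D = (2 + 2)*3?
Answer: 612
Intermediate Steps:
D = 12 (D = 4*3 = 12)
24 + 49*D = 24 + 49*12 = 24 + 588 = 612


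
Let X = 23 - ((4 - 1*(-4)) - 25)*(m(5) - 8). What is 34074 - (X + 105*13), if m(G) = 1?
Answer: 32805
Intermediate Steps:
X = -96 (X = 23 - ((4 - 1*(-4)) - 25)*(1 - 8) = 23 - ((4 + 4) - 25)*(-7) = 23 - (8 - 25)*(-7) = 23 - (-17)*(-7) = 23 - 1*119 = 23 - 119 = -96)
34074 - (X + 105*13) = 34074 - (-96 + 105*13) = 34074 - (-96 + 1365) = 34074 - 1*1269 = 34074 - 1269 = 32805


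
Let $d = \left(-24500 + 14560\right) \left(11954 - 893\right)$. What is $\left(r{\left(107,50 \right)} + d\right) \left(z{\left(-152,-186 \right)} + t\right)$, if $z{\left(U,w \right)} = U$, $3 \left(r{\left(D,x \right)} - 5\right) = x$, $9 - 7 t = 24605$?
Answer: $\frac{8463667585300}{21} \approx 4.0303 \cdot 10^{11}$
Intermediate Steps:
$t = - \frac{24596}{7}$ ($t = \frac{9}{7} - 3515 = - \frac{24596}{7} \approx -3513.7$)
$r{\left(D,x \right)} = 5 + \frac{x}{3}$
$d = -109946340$ ($d = \left(-9940\right) 11061 = -109946340$)
$\left(r{\left(107,50 \right)} + d\right) \left(z{\left(-152,-186 \right)} + t\right) = \left(\left(5 + \frac{1}{3} \cdot 50\right) - 109946340\right) \left(-152 - \frac{24596}{7}\right) = \left(\left(5 + \frac{50}{3}\right) - 109946340\right) \left(- \frac{25660}{7}\right) = \left(\frac{65}{3} - 109946340\right) \left(- \frac{25660}{7}\right) = \left(- \frac{329838955}{3}\right) \left(- \frac{25660}{7}\right) = \frac{8463667585300}{21}$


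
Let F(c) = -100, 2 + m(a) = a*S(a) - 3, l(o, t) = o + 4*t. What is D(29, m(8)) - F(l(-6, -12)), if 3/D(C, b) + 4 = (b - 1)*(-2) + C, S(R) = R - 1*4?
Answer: 899/9 ≈ 99.889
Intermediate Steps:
S(R) = -4 + R (S(R) = R - 4 = -4 + R)
m(a) = -5 + a*(-4 + a) (m(a) = -2 + (a*(-4 + a) - 3) = -2 + (-3 + a*(-4 + a)) = -5 + a*(-4 + a))
D(C, b) = 3/(-2 + C - 2*b) (D(C, b) = 3/(-4 + ((b - 1)*(-2) + C)) = 3/(-4 + ((-1 + b)*(-2) + C)) = 3/(-4 + ((2 - 2*b) + C)) = 3/(-4 + (2 + C - 2*b)) = 3/(-2 + C - 2*b))
D(29, m(8)) - F(l(-6, -12)) = -3/(2 - 1*29 + 2*(-5 + 8*(-4 + 8))) - 1*(-100) = -3/(2 - 29 + 2*(-5 + 8*4)) + 100 = -3/(2 - 29 + 2*(-5 + 32)) + 100 = -3/(2 - 29 + 2*27) + 100 = -3/(2 - 29 + 54) + 100 = -3/27 + 100 = -3*1/27 + 100 = -⅑ + 100 = 899/9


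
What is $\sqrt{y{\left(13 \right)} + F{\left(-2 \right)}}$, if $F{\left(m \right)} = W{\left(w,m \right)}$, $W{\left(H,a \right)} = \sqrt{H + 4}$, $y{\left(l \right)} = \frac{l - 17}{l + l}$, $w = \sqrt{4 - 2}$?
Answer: $\frac{\sqrt{-26 + 169 \sqrt{4 + \sqrt{2}}}}{13} \approx 1.4741$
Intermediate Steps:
$w = \sqrt{2} \approx 1.4142$
$y{\left(l \right)} = \frac{-17 + l}{2 l}$
$W{\left(H,a \right)} = \sqrt{4 + H}$
$F{\left(m \right)} = \sqrt{4 + \sqrt{2}}$
$\sqrt{y{\left(13 \right)} + F{\left(-2 \right)}} = \sqrt{\frac{-17 + 13}{2 \cdot 13} + \sqrt{4 + \sqrt{2}}} = \sqrt{\frac{1}{2} \cdot \frac{1}{13} \left(-4\right) + \sqrt{4 + \sqrt{2}}} = \sqrt{- \frac{2}{13} + \sqrt{4 + \sqrt{2}}}$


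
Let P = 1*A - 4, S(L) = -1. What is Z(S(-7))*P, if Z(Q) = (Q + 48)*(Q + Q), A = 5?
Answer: -94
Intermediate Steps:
Z(Q) = 2*Q*(48 + Q) (Z(Q) = (48 + Q)*(2*Q) = 2*Q*(48 + Q))
P = 1 (P = 1*5 - 4 = 5 - 4 = 1)
Z(S(-7))*P = (2*(-1)*(48 - 1))*1 = (2*(-1)*47)*1 = -94*1 = -94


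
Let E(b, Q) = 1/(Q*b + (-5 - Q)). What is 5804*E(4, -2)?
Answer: -5804/11 ≈ -527.64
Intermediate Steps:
E(b, Q) = 1/(-5 - Q + Q*b)
5804*E(4, -2) = 5804/(-5 - 1*(-2) - 2*4) = 5804/(-5 + 2 - 8) = 5804/(-11) = 5804*(-1/11) = -5804/11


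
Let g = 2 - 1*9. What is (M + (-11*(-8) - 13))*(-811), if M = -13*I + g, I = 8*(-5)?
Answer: -476868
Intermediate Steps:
g = -7 (g = 2 - 9 = -7)
I = -40
M = 513 (M = -13*(-40) - 7 = 520 - 7 = 513)
(M + (-11*(-8) - 13))*(-811) = (513 + (-11*(-8) - 13))*(-811) = (513 + (88 - 13))*(-811) = (513 + 75)*(-811) = 588*(-811) = -476868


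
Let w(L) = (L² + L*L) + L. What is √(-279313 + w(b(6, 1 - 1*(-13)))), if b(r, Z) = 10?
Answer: I*√279103 ≈ 528.3*I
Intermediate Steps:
w(L) = L + 2*L² (w(L) = (L² + L²) + L = 2*L² + L = L + 2*L²)
√(-279313 + w(b(6, 1 - 1*(-13)))) = √(-279313 + 10*(1 + 2*10)) = √(-279313 + 10*(1 + 20)) = √(-279313 + 10*21) = √(-279313 + 210) = √(-279103) = I*√279103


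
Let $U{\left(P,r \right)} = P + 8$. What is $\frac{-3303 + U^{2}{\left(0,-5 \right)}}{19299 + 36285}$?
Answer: $- \frac{3239}{55584} \approx -0.058272$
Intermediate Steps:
$U{\left(P,r \right)} = 8 + P$
$\frac{-3303 + U^{2}{\left(0,-5 \right)}}{19299 + 36285} = \frac{-3303 + \left(8 + 0\right)^{2}}{19299 + 36285} = \frac{-3303 + 8^{2}}{55584} = \left(-3303 + 64\right) \frac{1}{55584} = \left(-3239\right) \frac{1}{55584} = - \frac{3239}{55584}$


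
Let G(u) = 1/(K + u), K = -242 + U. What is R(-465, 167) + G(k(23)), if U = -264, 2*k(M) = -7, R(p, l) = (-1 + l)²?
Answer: 28079562/1019 ≈ 27556.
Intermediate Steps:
k(M) = -7/2 (k(M) = (½)*(-7) = -7/2)
K = -506 (K = -242 - 264 = -506)
G(u) = 1/(-506 + u)
R(-465, 167) + G(k(23)) = (-1 + 167)² + 1/(-506 - 7/2) = 166² + 1/(-1019/2) = 27556 - 2/1019 = 28079562/1019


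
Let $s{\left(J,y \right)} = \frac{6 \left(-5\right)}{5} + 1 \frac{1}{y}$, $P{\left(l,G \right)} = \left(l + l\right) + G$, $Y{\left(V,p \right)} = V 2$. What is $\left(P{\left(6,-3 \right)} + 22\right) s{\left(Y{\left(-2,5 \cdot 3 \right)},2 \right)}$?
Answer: $- \frac{341}{2} \approx -170.5$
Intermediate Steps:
$Y{\left(V,p \right)} = 2 V$
$P{\left(l,G \right)} = G + 2 l$ ($P{\left(l,G \right)} = 2 l + G = G + 2 l$)
$s{\left(J,y \right)} = -6 + \frac{1}{y}$ ($s{\left(J,y \right)} = \left(-30\right) \frac{1}{5} + \frac{1}{y} = -6 + \frac{1}{y}$)
$\left(P{\left(6,-3 \right)} + 22\right) s{\left(Y{\left(-2,5 \cdot 3 \right)},2 \right)} = \left(\left(-3 + 2 \cdot 6\right) + 22\right) \left(-6 + \frac{1}{2}\right) = \left(\left(-3 + 12\right) + 22\right) \left(-6 + \frac{1}{2}\right) = \left(9 + 22\right) \left(- \frac{11}{2}\right) = 31 \left(- \frac{11}{2}\right) = - \frac{341}{2}$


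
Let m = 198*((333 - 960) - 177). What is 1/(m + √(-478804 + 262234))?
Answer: -26532/4223718239 - I*√216570/25342309434 ≈ -6.2817e-6 - 1.8363e-8*I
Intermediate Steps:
m = -159192 (m = 198*(-627 - 177) = 198*(-804) = -159192)
1/(m + √(-478804 + 262234)) = 1/(-159192 + √(-478804 + 262234)) = 1/(-159192 + √(-216570)) = 1/(-159192 + I*√216570)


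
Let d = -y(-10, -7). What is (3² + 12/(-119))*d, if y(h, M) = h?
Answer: 10590/119 ≈ 88.992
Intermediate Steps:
d = 10 (d = -1*(-10) = 10)
(3² + 12/(-119))*d = (3² + 12/(-119))*10 = (9 + 12*(-1/119))*10 = (9 - 12/119)*10 = (1059/119)*10 = 10590/119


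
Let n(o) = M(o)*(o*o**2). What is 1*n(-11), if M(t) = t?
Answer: 14641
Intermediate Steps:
n(o) = o**4 (n(o) = o*(o*o**2) = o*o**3 = o**4)
1*n(-11) = 1*(-11)**4 = 1*14641 = 14641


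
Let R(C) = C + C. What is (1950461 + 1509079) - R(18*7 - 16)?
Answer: 3459320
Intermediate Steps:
R(C) = 2*C
(1950461 + 1509079) - R(18*7 - 16) = (1950461 + 1509079) - 2*(18*7 - 16) = 3459540 - 2*(126 - 16) = 3459540 - 2*110 = 3459540 - 1*220 = 3459540 - 220 = 3459320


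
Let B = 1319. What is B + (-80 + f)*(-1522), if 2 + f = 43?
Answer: 60677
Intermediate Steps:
f = 41 (f = -2 + 43 = 41)
B + (-80 + f)*(-1522) = 1319 + (-80 + 41)*(-1522) = 1319 - 39*(-1522) = 1319 + 59358 = 60677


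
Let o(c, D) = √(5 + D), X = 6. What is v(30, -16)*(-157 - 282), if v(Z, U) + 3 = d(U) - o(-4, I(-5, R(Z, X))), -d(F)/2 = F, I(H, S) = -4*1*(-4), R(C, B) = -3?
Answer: -12731 + 439*√21 ≈ -10719.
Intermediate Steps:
I(H, S) = 16 (I(H, S) = -4*(-4) = 16)
d(F) = -2*F
v(Z, U) = -3 - √21 - 2*U (v(Z, U) = -3 + (-2*U - √(5 + 16)) = -3 + (-2*U - √21) = -3 + (-√21 - 2*U) = -3 - √21 - 2*U)
v(30, -16)*(-157 - 282) = (-3 - √21 - 2*(-16))*(-157 - 282) = (-3 - √21 + 32)*(-439) = (29 - √21)*(-439) = -12731 + 439*√21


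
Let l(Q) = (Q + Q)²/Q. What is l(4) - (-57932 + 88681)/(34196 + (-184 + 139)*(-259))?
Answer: 702867/45851 ≈ 15.329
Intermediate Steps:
l(Q) = 4*Q (l(Q) = (2*Q)²/Q = (4*Q²)/Q = 4*Q)
l(4) - (-57932 + 88681)/(34196 + (-184 + 139)*(-259)) = 4*4 - (-57932 + 88681)/(34196 + (-184 + 139)*(-259)) = 16 - 30749/(34196 - 45*(-259)) = 16 - 30749/(34196 + 11655) = 16 - 30749/45851 = 702867/45851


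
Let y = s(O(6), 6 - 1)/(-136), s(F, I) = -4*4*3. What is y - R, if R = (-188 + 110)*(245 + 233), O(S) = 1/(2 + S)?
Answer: 633834/17 ≈ 37284.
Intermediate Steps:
s(F, I) = -48 (s(F, I) = -16*3 = -48)
R = -37284 (R = -78*478 = -37284)
y = 6/17 (y = -48/(-136) = -48*(-1/136) = 6/17 ≈ 0.35294)
y - R = 6/17 - 1*(-37284) = 6/17 + 37284 = 633834/17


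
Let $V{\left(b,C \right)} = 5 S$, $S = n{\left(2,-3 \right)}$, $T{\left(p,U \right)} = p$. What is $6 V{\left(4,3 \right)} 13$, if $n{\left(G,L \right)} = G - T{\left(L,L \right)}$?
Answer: $1950$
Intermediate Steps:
$n{\left(G,L \right)} = G - L$
$S = 5$ ($S = 2 - -3 = 2 + 3 = 5$)
$V{\left(b,C \right)} = 25$ ($V{\left(b,C \right)} = 5 \cdot 5 = 25$)
$6 V{\left(4,3 \right)} 13 = 6 \cdot 25 \cdot 13 = 150 \cdot 13 = 1950$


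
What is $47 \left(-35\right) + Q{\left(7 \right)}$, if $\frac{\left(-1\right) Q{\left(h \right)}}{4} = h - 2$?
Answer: $-1665$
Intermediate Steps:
$Q{\left(h \right)} = 8 - 4 h$ ($Q{\left(h \right)} = - 4 \left(h - 2\right) = - 4 \left(-2 + h\right) = 8 - 4 h$)
$47 \left(-35\right) + Q{\left(7 \right)} = 47 \left(-35\right) + \left(8 - 28\right) = -1645 + \left(8 - 28\right) = -1645 - 20 = -1665$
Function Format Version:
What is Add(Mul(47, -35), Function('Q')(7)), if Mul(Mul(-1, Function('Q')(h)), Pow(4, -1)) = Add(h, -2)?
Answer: -1665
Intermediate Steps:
Function('Q')(h) = Add(8, Mul(-4, h)) (Function('Q')(h) = Mul(-4, Add(h, -2)) = Mul(-4, Add(-2, h)) = Add(8, Mul(-4, h)))
Add(Mul(47, -35), Function('Q')(7)) = Add(Mul(47, -35), Add(8, Mul(-4, 7))) = Add(-1645, Add(8, -28)) = Add(-1645, -20) = -1665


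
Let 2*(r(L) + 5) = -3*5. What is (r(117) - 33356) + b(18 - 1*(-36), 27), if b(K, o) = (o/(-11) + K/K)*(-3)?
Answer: -734011/22 ≈ -33364.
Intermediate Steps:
r(L) = -25/2 (r(L) = -5 + (-3*5)/2 = -5 + (-1*15)/2 = -5 + (½)*(-15) = -5 - 15/2 = -25/2)
b(K, o) = -3 + 3*o/11 (b(K, o) = (o*(-1/11) + 1)*(-3) = (-o/11 + 1)*(-3) = (1 - o/11)*(-3) = -3 + 3*o/11)
(r(117) - 33356) + b(18 - 1*(-36), 27) = (-25/2 - 33356) + (-3 + (3/11)*27) = -66737/2 + (-3 + 81/11) = -66737/2 + 48/11 = -734011/22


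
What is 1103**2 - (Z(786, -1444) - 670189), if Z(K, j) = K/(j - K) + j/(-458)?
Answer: 481764852297/255335 ≈ 1.8868e+6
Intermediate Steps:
Z(K, j) = -j/458 + K/(j - K) (Z(K, j) = K/(j - K) + j*(-1/458) = K/(j - K) - j/458 = -j/458 + K/(j - K))
1103**2 - (Z(786, -1444) - 670189) = 1103**2 - ((-1*786 + (1/458)*(-1444)**2 - 1/458*786*(-1444))/(786 - 1*(-1444)) - 670189) = 1216609 - ((-786 + (1/458)*2085136 + 567492/229)/(786 + 1444) - 670189) = 1216609 - ((-786 + 1042568/229 + 567492/229)/2230 - 670189) = 1216609 - ((1/2230)*(1430066/229) - 670189) = 1216609 - (715033/255335 - 670189) = 1216609 - 1*(-171121993282/255335) = 1216609 + 171121993282/255335 = 481764852297/255335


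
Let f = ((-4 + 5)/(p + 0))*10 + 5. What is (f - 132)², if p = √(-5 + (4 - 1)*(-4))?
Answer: 274093/17 + 2540*I*√17/17 ≈ 16123.0 + 616.04*I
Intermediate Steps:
p = I*√17 (p = √(-5 + 3*(-4)) = √(-5 - 12) = √(-17) = I*√17 ≈ 4.1231*I)
f = 5 - 10*I*√17/17 (f = ((-4 + 5)/(I*√17 + 0))*10 + 5 = (1/(I*√17))*10 + 5 = (1*(-I*√17/17))*10 + 5 = -I*√17/17*10 + 5 = -10*I*√17/17 + 5 = 5 - 10*I*√17/17 ≈ 5.0 - 2.4254*I)
(f - 132)² = ((5 - 10*I*√17/17) - 132)² = (-127 - 10*I*√17/17)²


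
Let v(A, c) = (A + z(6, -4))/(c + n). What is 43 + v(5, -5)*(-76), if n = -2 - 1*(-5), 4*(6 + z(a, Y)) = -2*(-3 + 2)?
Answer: 24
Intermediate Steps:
z(a, Y) = -11/2 (z(a, Y) = -6 + (-2*(-3 + 2))/4 = -6 + (-2*(-1))/4 = -6 + (¼)*2 = -6 + ½ = -11/2)
n = 3 (n = -2 + 5 = 3)
v(A, c) = (-11/2 + A)/(3 + c) (v(A, c) = (A - 11/2)/(c + 3) = (-11/2 + A)/(3 + c))
43 + v(5, -5)*(-76) = 43 + ((-11/2 + 5)/(3 - 5))*(-76) = 43 + (-½/(-2))*(-76) = 43 - ½*(-½)*(-76) = 43 + (¼)*(-76) = 43 - 19 = 24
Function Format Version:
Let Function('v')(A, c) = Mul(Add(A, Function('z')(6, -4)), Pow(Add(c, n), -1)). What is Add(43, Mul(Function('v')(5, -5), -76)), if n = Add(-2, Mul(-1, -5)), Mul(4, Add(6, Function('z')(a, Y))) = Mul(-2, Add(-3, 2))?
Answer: 24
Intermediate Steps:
Function('z')(a, Y) = Rational(-11, 2) (Function('z')(a, Y) = Add(-6, Mul(Rational(1, 4), Mul(-2, Add(-3, 2)))) = Add(-6, Mul(Rational(1, 4), Mul(-2, -1))) = Add(-6, Mul(Rational(1, 4), 2)) = Add(-6, Rational(1, 2)) = Rational(-11, 2))
n = 3 (n = Add(-2, 5) = 3)
Function('v')(A, c) = Mul(Pow(Add(3, c), -1), Add(Rational(-11, 2), A)) (Function('v')(A, c) = Mul(Add(A, Rational(-11, 2)), Pow(Add(c, 3), -1)) = Mul(Add(Rational(-11, 2), A), Pow(Add(3, c), -1)) = Mul(Pow(Add(3, c), -1), Add(Rational(-11, 2), A)))
Add(43, Mul(Function('v')(5, -5), -76)) = Add(43, Mul(Mul(Pow(Add(3, -5), -1), Add(Rational(-11, 2), 5)), -76)) = Add(43, Mul(Mul(Pow(-2, -1), Rational(-1, 2)), -76)) = Add(43, Mul(Mul(Rational(-1, 2), Rational(-1, 2)), -76)) = Add(43, Mul(Rational(1, 4), -76)) = Add(43, -19) = 24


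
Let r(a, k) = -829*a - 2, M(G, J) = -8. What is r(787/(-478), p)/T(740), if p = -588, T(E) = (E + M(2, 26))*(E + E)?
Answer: 651467/517846080 ≈ 0.0012580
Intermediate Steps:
T(E) = 2*E*(-8 + E) (T(E) = (E - 8)*(E + E) = (-8 + E)*(2*E) = 2*E*(-8 + E))
r(a, k) = -2 - 829*a
r(787/(-478), p)/T(740) = (-2 - 652423/(-478))/((2*740*(-8 + 740))) = (-2 - 652423*(-1)/478)/((2*740*732)) = (-2 - 829*(-787/478))/1083360 = (-2 + 652423/478)*(1/1083360) = (651467/478)*(1/1083360) = 651467/517846080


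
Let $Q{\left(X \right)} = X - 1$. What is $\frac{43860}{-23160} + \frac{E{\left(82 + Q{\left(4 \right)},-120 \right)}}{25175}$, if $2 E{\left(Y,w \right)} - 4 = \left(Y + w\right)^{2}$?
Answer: $- \frac{9082864}{4858775} \approx -1.8694$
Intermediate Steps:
$Q{\left(X \right)} = -1 + X$
$E{\left(Y,w \right)} = 2 + \frac{\left(Y + w\right)^{2}}{2}$
$\frac{43860}{-23160} + \frac{E{\left(82 + Q{\left(4 \right)},-120 \right)}}{25175} = \frac{43860}{-23160} + \frac{2 + \frac{\left(\left(82 + \left(-1 + 4\right)\right) - 120\right)^{2}}{2}}{25175} = 43860 \left(- \frac{1}{23160}\right) + \left(2 + \frac{\left(\left(82 + 3\right) - 120\right)^{2}}{2}\right) \frac{1}{25175} = - \frac{731}{386} + \left(2 + \frac{\left(85 - 120\right)^{2}}{2}\right) \frac{1}{25175} = - \frac{731}{386} + \left(2 + \frac{\left(-35\right)^{2}}{2}\right) \frac{1}{25175} = - \frac{731}{386} + \left(2 + \frac{1}{2} \cdot 1225\right) \frac{1}{25175} = - \frac{731}{386} + \left(2 + \frac{1225}{2}\right) \frac{1}{25175} = - \frac{731}{386} + \frac{1229}{2} \cdot \frac{1}{25175} = - \frac{731}{386} + \frac{1229}{50350} = - \frac{9082864}{4858775}$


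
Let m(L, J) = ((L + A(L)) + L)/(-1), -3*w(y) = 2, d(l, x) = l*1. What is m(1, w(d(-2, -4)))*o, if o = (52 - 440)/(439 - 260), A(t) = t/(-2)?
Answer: 582/179 ≈ 3.2514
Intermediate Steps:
d(l, x) = l
A(t) = -t/2 (A(t) = t*(-1/2) = -t/2)
w(y) = -2/3 (w(y) = -1/3*2 = -2/3)
m(L, J) = -3*L/2 (m(L, J) = ((L - L/2) + L)/(-1) = (L/2 + L)*(-1) = (3*L/2)*(-1) = -3*L/2)
o = -388/179 ≈ -2.1676
m(1, w(d(-2, -4)))*o = -3/2*1*(-388/179) = -3/2*(-388/179) = 582/179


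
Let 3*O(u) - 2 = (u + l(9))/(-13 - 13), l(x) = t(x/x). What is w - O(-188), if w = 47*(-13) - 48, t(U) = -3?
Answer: -17215/26 ≈ -662.12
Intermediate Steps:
l(x) = -3
O(u) = 55/78 - u/78 (O(u) = ⅔ + ((u - 3)/(-13 - 13))/3 = ⅔ + ((-3 + u)/(-26))/3 = ⅔ + ((-3 + u)*(-1/26))/3 = ⅔ + (3/26 - u/26)/3 = ⅔ + (1/26 - u/78) = 55/78 - u/78)
w = -659 (w = -611 - 48 = -659)
w - O(-188) = -659 - (55/78 - 1/78*(-188)) = -659 - (55/78 + 94/39) = -659 - 1*81/26 = -659 - 81/26 = -17215/26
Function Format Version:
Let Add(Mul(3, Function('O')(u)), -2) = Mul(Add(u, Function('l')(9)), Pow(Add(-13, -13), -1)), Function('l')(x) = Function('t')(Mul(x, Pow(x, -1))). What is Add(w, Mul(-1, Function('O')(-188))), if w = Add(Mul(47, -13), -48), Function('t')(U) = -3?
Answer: Rational(-17215, 26) ≈ -662.12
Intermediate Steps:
Function('l')(x) = -3
Function('O')(u) = Add(Rational(55, 78), Mul(Rational(-1, 78), u)) (Function('O')(u) = Add(Rational(2, 3), Mul(Rational(1, 3), Mul(Add(u, -3), Pow(Add(-13, -13), -1)))) = Add(Rational(2, 3), Mul(Rational(1, 3), Mul(Add(-3, u), Pow(-26, -1)))) = Add(Rational(2, 3), Mul(Rational(1, 3), Mul(Add(-3, u), Rational(-1, 26)))) = Add(Rational(2, 3), Mul(Rational(1, 3), Add(Rational(3, 26), Mul(Rational(-1, 26), u)))) = Add(Rational(2, 3), Add(Rational(1, 26), Mul(Rational(-1, 78), u))) = Add(Rational(55, 78), Mul(Rational(-1, 78), u)))
w = -659 (w = Add(-611, -48) = -659)
Add(w, Mul(-1, Function('O')(-188))) = Add(-659, Mul(-1, Add(Rational(55, 78), Mul(Rational(-1, 78), -188)))) = Add(-659, Mul(-1, Add(Rational(55, 78), Rational(94, 39)))) = Add(-659, Mul(-1, Rational(81, 26))) = Add(-659, Rational(-81, 26)) = Rational(-17215, 26)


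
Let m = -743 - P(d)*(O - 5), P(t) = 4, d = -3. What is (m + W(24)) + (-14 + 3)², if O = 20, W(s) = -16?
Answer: -698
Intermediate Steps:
m = -803 (m = -743 - 4*(20 - 5) = -743 - 4*15 = -743 - 1*60 = -743 - 60 = -803)
(m + W(24)) + (-14 + 3)² = (-803 - 16) + (-14 + 3)² = -819 + (-11)² = -819 + 121 = -698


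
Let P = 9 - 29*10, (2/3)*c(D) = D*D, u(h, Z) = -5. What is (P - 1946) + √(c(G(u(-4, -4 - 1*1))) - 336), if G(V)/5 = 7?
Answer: -2227 + √6006/2 ≈ -2188.3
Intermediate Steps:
G(V) = 35 (G(V) = 5*7 = 35)
c(D) = 3*D²/2 (c(D) = 3*(D*D)/2 = 3*D²/2)
P = -281 (P = 9 - 290 = -281)
(P - 1946) + √(c(G(u(-4, -4 - 1*1))) - 336) = (-281 - 1946) + √((3/2)*35² - 336) = -2227 + √((3/2)*1225 - 336) = -2227 + √(3675/2 - 336) = -2227 + √(3003/2) = -2227 + √6006/2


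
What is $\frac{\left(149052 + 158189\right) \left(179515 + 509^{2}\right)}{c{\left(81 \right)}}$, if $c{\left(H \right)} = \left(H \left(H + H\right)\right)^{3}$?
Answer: $\frac{33688668409}{564859072962} \approx 0.059641$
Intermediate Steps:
$c{\left(H \right)} = 8 H^{6}$ ($c{\left(H \right)} = \left(H 2 H\right)^{3} = \left(2 H^{2}\right)^{3} = 8 H^{6}$)
$\frac{\left(149052 + 158189\right) \left(179515 + 509^{2}\right)}{c{\left(81 \right)}} = \frac{\left(149052 + 158189\right) \left(179515 + 509^{2}\right)}{8 \cdot 81^{6}} = \frac{307241 \left(179515 + 259081\right)}{8 \cdot 282429536481} = \frac{307241 \cdot 438596}{2259436291848} = 134754673636 \cdot \frac{1}{2259436291848} = \frac{33688668409}{564859072962}$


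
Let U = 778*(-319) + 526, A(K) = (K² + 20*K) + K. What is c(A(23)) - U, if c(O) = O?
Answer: 248668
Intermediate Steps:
A(K) = K² + 21*K
U = -247656 (U = -248182 + 526 = -247656)
c(A(23)) - U = 23*(21 + 23) - 1*(-247656) = 23*44 + 247656 = 1012 + 247656 = 248668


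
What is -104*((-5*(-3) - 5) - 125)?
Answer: 11960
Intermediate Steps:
-104*((-5*(-3) - 5) - 125) = -104*((15 - 5) - 125) = -104*(10 - 125) = -104*(-115) = 11960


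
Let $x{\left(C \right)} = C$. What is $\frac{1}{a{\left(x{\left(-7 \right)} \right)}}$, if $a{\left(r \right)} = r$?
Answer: $- \frac{1}{7} \approx -0.14286$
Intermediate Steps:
$\frac{1}{a{\left(x{\left(-7 \right)} \right)}} = \frac{1}{-7} = - \frac{1}{7}$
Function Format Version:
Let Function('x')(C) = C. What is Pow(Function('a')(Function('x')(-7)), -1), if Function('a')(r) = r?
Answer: Rational(-1, 7) ≈ -0.14286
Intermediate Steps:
Pow(Function('a')(Function('x')(-7)), -1) = Pow(-7, -1) = Rational(-1, 7)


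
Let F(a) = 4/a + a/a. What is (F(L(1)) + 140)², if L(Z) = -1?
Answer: 18769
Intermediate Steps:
F(a) = 1 + 4/a (F(a) = 4/a + 1 = 1 + 4/a)
(F(L(1)) + 140)² = ((4 - 1)/(-1) + 140)² = (-1*3 + 140)² = (-3 + 140)² = 137² = 18769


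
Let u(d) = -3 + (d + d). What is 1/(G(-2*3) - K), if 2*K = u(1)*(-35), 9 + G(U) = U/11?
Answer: -22/595 ≈ -0.036975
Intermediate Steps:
u(d) = -3 + 2*d
G(U) = -9 + U/11
K = 35/2 (K = ((-3 + 2*1)*(-35))/2 = ((-3 + 2)*(-35))/2 = (-1*(-35))/2 = (½)*35 = 35/2 ≈ 17.500)
1/(G(-2*3) - K) = 1/((-9 + (-2*3)/11) - 1*35/2) = 1/((-9 + (1/11)*(-6)) - 35/2) = 1/((-9 - 6/11) - 35/2) = 1/(-105/11 - 35/2) = 1/(-595/22) = -22/595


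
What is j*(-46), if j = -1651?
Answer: 75946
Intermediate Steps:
j*(-46) = -1651*(-46) = 75946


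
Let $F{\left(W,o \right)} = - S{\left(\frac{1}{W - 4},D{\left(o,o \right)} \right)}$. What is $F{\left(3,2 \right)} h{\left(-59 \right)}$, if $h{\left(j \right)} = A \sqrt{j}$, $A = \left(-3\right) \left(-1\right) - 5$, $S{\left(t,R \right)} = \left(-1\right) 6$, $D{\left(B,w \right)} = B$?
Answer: $- 12 i \sqrt{59} \approx - 92.174 i$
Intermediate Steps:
$S{\left(t,R \right)} = -6$
$A = -2$ ($A = 3 - 5 = -2$)
$F{\left(W,o \right)} = 6$ ($F{\left(W,o \right)} = \left(-1\right) \left(-6\right) = 6$)
$h{\left(j \right)} = - 2 \sqrt{j}$
$F{\left(3,2 \right)} h{\left(-59 \right)} = 6 \left(- 2 \sqrt{-59}\right) = 6 \left(- 2 i \sqrt{59}\right) = - 12 i \sqrt{59}$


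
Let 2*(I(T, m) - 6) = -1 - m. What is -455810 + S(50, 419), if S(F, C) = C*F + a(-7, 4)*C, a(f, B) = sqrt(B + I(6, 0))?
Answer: -434860 + 419*sqrt(38)/2 ≈ -4.3357e+5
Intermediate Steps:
I(T, m) = 11/2 - m/2 (I(T, m) = 6 + (-1 - m)/2 = 6 + (-1/2 - m/2) = 11/2 - m/2)
a(f, B) = sqrt(11/2 + B) (a(f, B) = sqrt(B + (11/2 - 1/2*0)) = sqrt(B + (11/2 + 0)) = sqrt(B + 11/2) = sqrt(11/2 + B))
S(F, C) = C*F + C*sqrt(38)/2 (S(F, C) = C*F + (sqrt(22 + 4*4)/2)*C = C*F + (sqrt(22 + 16)/2)*C = C*F + (sqrt(38)/2)*C = C*F + C*sqrt(38)/2)
-455810 + S(50, 419) = -455810 + (1/2)*419*(sqrt(38) + 2*50) = -455810 + (1/2)*419*(sqrt(38) + 100) = -455810 + (1/2)*419*(100 + sqrt(38)) = -455810 + (20950 + 419*sqrt(38)/2) = -434860 + 419*sqrt(38)/2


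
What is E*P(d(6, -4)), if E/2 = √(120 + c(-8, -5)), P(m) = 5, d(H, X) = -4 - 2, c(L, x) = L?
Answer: 40*√7 ≈ 105.83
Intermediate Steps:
d(H, X) = -6
E = 8*√7 (E = 2*√(120 - 8) = 2*√112 = 2*(4*√7) = 8*√7 ≈ 21.166)
E*P(d(6, -4)) = (8*√7)*5 = 40*√7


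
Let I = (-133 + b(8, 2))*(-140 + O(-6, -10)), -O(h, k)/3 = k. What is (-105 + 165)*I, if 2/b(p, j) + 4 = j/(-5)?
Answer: 880800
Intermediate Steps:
O(h, k) = -3*k
b(p, j) = 2/(-4 - j/5) (b(p, j) = 2/(-4 + j/(-5)) = 2/(-4 + j*(-⅕)) = 2/(-4 - j/5))
I = 14680 (I = (-133 - 10/(20 + 2))*(-140 - 3*(-10)) = (-133 - 10/22)*(-140 + 30) = (-133 - 10*1/22)*(-110) = (-133 - 5/11)*(-110) = -1468/11*(-110) = 14680)
(-105 + 165)*I = (-105 + 165)*14680 = 60*14680 = 880800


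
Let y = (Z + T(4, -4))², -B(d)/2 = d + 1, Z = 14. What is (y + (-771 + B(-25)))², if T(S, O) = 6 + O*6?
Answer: 499849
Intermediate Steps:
T(S, O) = 6 + 6*O
B(d) = -2 - 2*d (B(d) = -2*(d + 1) = -2*(1 + d) = -2 - 2*d)
y = 16 (y = (14 + (6 + 6*(-4)))² = (14 + (6 - 24))² = (14 - 18)² = (-4)² = 16)
(y + (-771 + B(-25)))² = (16 + (-771 + (-2 - 2*(-25))))² = (16 + (-771 + (-2 + 50)))² = (16 + (-771 + 48))² = (16 - 723)² = (-707)² = 499849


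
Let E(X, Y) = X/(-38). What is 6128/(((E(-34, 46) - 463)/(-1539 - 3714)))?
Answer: 152904324/2195 ≈ 69660.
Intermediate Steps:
E(X, Y) = -X/38 (E(X, Y) = X*(-1/38) = -X/38)
6128/(((E(-34, 46) - 463)/(-1539 - 3714))) = 6128/(((-1/38*(-34) - 463)/(-1539 - 3714))) = 6128/(((17/19 - 463)/(-5253))) = 6128/((-8780/19*(-1/5253))) = 6128/(8780/99807) = 6128*(99807/8780) = 152904324/2195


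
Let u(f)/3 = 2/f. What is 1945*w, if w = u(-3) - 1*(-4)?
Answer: 3890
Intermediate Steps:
u(f) = 6/f (u(f) = 3*(2/f) = 6/f)
w = 2 (w = 6/(-3) - 1*(-4) = 6*(-⅓) + 4 = -2 + 4 = 2)
1945*w = 1945*2 = 3890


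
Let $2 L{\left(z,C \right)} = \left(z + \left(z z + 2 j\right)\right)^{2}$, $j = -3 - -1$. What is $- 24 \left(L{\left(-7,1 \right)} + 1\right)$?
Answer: $-17352$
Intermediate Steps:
$j = -2$ ($j = -3 + 1 = -2$)
$L{\left(z,C \right)} = \frac{\left(-4 + z + z^{2}\right)^{2}}{2}$ ($L{\left(z,C \right)} = \frac{\left(z + \left(z z + 2 \left(-2\right)\right)\right)^{2}}{2} = \frac{\left(z + \left(z^{2} - 4\right)\right)^{2}}{2} = \frac{\left(z + \left(-4 + z^{2}\right)\right)^{2}}{2} = \frac{\left(-4 + z + z^{2}\right)^{2}}{2}$)
$- 24 \left(L{\left(-7,1 \right)} + 1\right) = - 24 \left(\frac{\left(-4 - 7 + \left(-7\right)^{2}\right)^{2}}{2} + 1\right) = - 24 \left(\frac{\left(-4 - 7 + 49\right)^{2}}{2} + 1\right) = - 24 \left(\frac{38^{2}}{2} + 1\right) = - 24 \left(\frac{1}{2} \cdot 1444 + 1\right) = - 24 \left(722 + 1\right) = \left(-24\right) 723 = -17352$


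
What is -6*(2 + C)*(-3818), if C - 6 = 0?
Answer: 183264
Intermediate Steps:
C = 6 (C = 6 + 0 = 6)
-6*(2 + C)*(-3818) = -6*(2 + 6)*(-3818) = -6*8*(-3818) = -48*(-3818) = 183264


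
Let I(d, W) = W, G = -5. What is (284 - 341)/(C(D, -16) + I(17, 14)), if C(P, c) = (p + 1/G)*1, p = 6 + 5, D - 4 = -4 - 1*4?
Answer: -285/124 ≈ -2.2984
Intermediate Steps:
D = -4 (D = 4 + (-4 - 1*4) = 4 + (-4 - 4) = 4 - 8 = -4)
p = 11
C(P, c) = 54/5 (C(P, c) = (11 + 1/(-5))*1 = (11 - ⅕)*1 = (54/5)*1 = 54/5)
(284 - 341)/(C(D, -16) + I(17, 14)) = (284 - 341)/(54/5 + 14) = -57/124/5 = -57*5/124 = -285/124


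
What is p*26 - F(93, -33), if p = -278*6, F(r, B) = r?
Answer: -43461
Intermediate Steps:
p = -1668
p*26 - F(93, -33) = -1668*26 - 1*93 = -43368 - 93 = -43461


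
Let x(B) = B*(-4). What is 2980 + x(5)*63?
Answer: 1720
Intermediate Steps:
x(B) = -4*B
2980 + x(5)*63 = 2980 - 4*5*63 = 2980 - 20*63 = 2980 - 1260 = 1720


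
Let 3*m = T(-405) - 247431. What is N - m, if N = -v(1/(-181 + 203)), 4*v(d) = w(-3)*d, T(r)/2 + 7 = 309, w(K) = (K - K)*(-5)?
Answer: 246827/3 ≈ 82276.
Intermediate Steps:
w(K) = 0 (w(K) = 0*(-5) = 0)
T(r) = 604 (T(r) = -14 + 2*309 = -14 + 618 = 604)
m = -246827/3 (m = (604 - 247431)/3 = (⅓)*(-246827) = -246827/3 ≈ -82276.)
v(d) = 0 (v(d) = (0*d)/4 = (¼)*0 = 0)
N = 0 (N = -1*0 = 0)
N - m = 0 - 1*(-246827/3) = 0 + 246827/3 = 246827/3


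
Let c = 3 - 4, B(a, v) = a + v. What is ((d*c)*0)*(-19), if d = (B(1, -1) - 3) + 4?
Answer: 0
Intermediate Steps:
c = -1
d = 1 (d = ((1 - 1) - 3) + 4 = (0 - 3) + 4 = -3 + 4 = 1)
((d*c)*0)*(-19) = ((1*(-1))*0)*(-19) = -1*0*(-19) = 0*(-19) = 0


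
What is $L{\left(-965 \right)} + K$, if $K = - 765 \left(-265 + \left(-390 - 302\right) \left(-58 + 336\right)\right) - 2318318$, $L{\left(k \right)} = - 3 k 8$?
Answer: $145075207$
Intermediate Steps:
$L{\left(k \right)} = - 24 k$
$K = 145052047$ ($K = - 765 \left(-265 - 192376\right) - 2318318 = \left(-765\right) \left(-192641\right) - 2318318 = 147370365 - 2318318 = 145052047$)
$L{\left(-965 \right)} + K = \left(-24\right) \left(-965\right) + 145052047 = 23160 + 145052047 = 145075207$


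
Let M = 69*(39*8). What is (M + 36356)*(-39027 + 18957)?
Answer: -1161731880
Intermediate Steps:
M = 21528 (M = 69*312 = 21528)
(M + 36356)*(-39027 + 18957) = (21528 + 36356)*(-39027 + 18957) = 57884*(-20070) = -1161731880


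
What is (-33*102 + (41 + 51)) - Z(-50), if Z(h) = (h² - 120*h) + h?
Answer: -11724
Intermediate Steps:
Z(h) = h² - 119*h
(-33*102 + (41 + 51)) - Z(-50) = (-33*102 + (41 + 51)) - (-50)*(-119 - 50) = (-3366 + 92) - (-50)*(-169) = -3274 - 1*8450 = -3274 - 8450 = -11724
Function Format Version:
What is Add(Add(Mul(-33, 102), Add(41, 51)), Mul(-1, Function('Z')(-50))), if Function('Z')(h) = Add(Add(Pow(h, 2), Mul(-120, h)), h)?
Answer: -11724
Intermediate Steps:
Function('Z')(h) = Add(Pow(h, 2), Mul(-119, h))
Add(Add(Mul(-33, 102), Add(41, 51)), Mul(-1, Function('Z')(-50))) = Add(Add(Mul(-33, 102), Add(41, 51)), Mul(-1, Mul(-50, Add(-119, -50)))) = Add(Add(-3366, 92), Mul(-1, Mul(-50, -169))) = Add(-3274, Mul(-1, 8450)) = Add(-3274, -8450) = -11724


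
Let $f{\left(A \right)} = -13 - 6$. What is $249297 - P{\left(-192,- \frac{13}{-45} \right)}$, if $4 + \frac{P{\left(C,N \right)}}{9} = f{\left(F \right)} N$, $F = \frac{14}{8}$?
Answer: $\frac{1246912}{5} \approx 2.4938 \cdot 10^{5}$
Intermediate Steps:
$F = \frac{7}{4}$ ($F = 14 \cdot \frac{1}{8} = \frac{7}{4} \approx 1.75$)
$f{\left(A \right)} = -19$ ($f{\left(A \right)} = -13 - 6 = -19$)
$P{\left(C,N \right)} = -36 - 171 N$ ($P{\left(C,N \right)} = -36 + 9 \left(- 19 N\right) = -36 - 171 N$)
$249297 - P{\left(-192,- \frac{13}{-45} \right)} = 249297 - \left(-36 - 171 \left(- \frac{13}{-45}\right)\right) = 249297 - \left(-36 - 171 \left(\left(-13\right) \left(- \frac{1}{45}\right)\right)\right) = 249297 - \left(-36 - \frac{247}{5}\right) = 249297 - - \frac{427}{5} = 249297 + \frac{427}{5} = \frac{1246912}{5}$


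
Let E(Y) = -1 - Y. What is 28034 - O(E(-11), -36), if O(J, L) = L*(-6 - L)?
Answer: 29114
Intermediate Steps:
28034 - O(E(-11), -36) = 28034 - (-1)*(-36)*(6 - 36) = 28034 - (-1)*(-36)*(-30) = 28034 - 1*(-1080) = 28034 + 1080 = 29114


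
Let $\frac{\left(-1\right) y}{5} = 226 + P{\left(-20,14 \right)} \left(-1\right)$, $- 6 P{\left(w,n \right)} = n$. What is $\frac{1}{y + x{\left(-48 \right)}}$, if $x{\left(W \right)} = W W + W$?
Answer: $\frac{3}{3343} \approx 0.0008974$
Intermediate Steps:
$x{\left(W \right)} = W + W^{2}$ ($x{\left(W \right)} = W^{2} + W = W + W^{2}$)
$P{\left(w,n \right)} = - \frac{n}{6}$
$y = - \frac{3425}{3}$ ($y = - 5 \left(226 + \left(- \frac{1}{6}\right) 14 \left(-1\right)\right) = - 5 \left(226 - - \frac{7}{3}\right) = - 5 \left(226 + \frac{7}{3}\right) = \left(-5\right) \frac{685}{3} = - \frac{3425}{3} \approx -1141.7$)
$\frac{1}{y + x{\left(-48 \right)}} = \frac{1}{- \frac{3425}{3} - 48 \left(1 - 48\right)} = \frac{1}{- \frac{3425}{3} - -2256} = \frac{1}{- \frac{3425}{3} + 2256} = \frac{1}{\frac{3343}{3}} = \frac{3}{3343}$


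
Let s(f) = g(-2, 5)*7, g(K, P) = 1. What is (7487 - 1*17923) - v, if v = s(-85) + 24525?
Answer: -34968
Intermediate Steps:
s(f) = 7 (s(f) = 1*7 = 7)
v = 24532 (v = 7 + 24525 = 24532)
(7487 - 1*17923) - v = (7487 - 1*17923) - 1*24532 = (7487 - 17923) - 24532 = -10436 - 24532 = -34968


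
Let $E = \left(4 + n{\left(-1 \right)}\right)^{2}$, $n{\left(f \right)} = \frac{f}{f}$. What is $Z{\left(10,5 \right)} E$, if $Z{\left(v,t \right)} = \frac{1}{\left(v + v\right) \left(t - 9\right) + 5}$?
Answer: $- \frac{1}{3} \approx -0.33333$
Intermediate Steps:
$n{\left(f \right)} = 1$
$Z{\left(v,t \right)} = \frac{1}{5 + 2 v \left(-9 + t\right)}$ ($Z{\left(v,t \right)} = \frac{1}{2 v \left(-9 + t\right) + 5} = \frac{1}{5 + 2 v \left(-9 + t\right)}$)
$E = 25$ ($E = \left(4 + 1\right)^{2} = 5^{2} = 25$)
$Z{\left(10,5 \right)} E = \frac{1}{5 - 180 + 2 \cdot 5 \cdot 10} \cdot 25 = \frac{1}{5 - 180 + 100} \cdot 25 = \frac{1}{-75} \cdot 25 = \left(- \frac{1}{75}\right) 25 = - \frac{1}{3}$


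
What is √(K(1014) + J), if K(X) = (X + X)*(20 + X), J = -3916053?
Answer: I*√1819101 ≈ 1348.7*I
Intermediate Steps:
K(X) = 2*X*(20 + X) (K(X) = (2*X)*(20 + X) = 2*X*(20 + X))
√(K(1014) + J) = √(2*1014*(20 + 1014) - 3916053) = √(2*1014*1034 - 3916053) = √(2096952 - 3916053) = √(-1819101) = I*√1819101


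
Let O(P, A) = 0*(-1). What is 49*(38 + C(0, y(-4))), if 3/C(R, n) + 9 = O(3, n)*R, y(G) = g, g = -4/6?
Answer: 5537/3 ≈ 1845.7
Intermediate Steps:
g = -2/3 (g = -4*1/6 = -2/3 ≈ -0.66667)
y(G) = -2/3
O(P, A) = 0
C(R, n) = -1/3 (C(R, n) = 3/(-9 + 0*R) = 3/(-9 + 0) = 3/(-9) = 3*(-1/9) = -1/3)
49*(38 + C(0, y(-4))) = 49*(38 - 1/3) = 49*(113/3) = 5537/3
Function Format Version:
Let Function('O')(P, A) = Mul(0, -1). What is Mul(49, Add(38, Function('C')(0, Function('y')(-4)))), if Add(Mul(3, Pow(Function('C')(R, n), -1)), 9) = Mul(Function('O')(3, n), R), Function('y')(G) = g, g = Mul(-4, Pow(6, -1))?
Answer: Rational(5537, 3) ≈ 1845.7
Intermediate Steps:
g = Rational(-2, 3) (g = Mul(-4, Rational(1, 6)) = Rational(-2, 3) ≈ -0.66667)
Function('y')(G) = Rational(-2, 3)
Function('O')(P, A) = 0
Function('C')(R, n) = Rational(-1, 3) (Function('C')(R, n) = Mul(3, Pow(Add(-9, Mul(0, R)), -1)) = Mul(3, Pow(Add(-9, 0), -1)) = Mul(3, Pow(-9, -1)) = Mul(3, Rational(-1, 9)) = Rational(-1, 3))
Mul(49, Add(38, Function('C')(0, Function('y')(-4)))) = Mul(49, Add(38, Rational(-1, 3))) = Mul(49, Rational(113, 3)) = Rational(5537, 3)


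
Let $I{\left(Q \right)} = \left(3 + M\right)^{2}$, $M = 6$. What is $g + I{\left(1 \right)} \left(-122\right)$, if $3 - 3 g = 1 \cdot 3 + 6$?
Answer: $-9884$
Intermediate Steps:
$I{\left(Q \right)} = 81$ ($I{\left(Q \right)} = \left(3 + 6\right)^{2} = 9^{2} = 81$)
$g = -2$ ($g = 1 - \frac{1 \cdot 3 + 6}{3} = 1 - \frac{3 + 6}{3} = 1 - 3 = -2$)
$g + I{\left(1 \right)} \left(-122\right) = -2 + 81 \left(-122\right) = -2 - 9882 = -9884$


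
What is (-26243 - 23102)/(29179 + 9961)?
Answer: -9869/7828 ≈ -1.2607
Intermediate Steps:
(-26243 - 23102)/(29179 + 9961) = -49345/39140 = -49345*1/39140 = -9869/7828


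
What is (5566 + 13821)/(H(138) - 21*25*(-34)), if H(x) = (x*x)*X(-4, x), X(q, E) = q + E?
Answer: 19387/2569746 ≈ 0.0075443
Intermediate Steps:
X(q, E) = E + q
H(x) = x²*(-4 + x) (H(x) = (x*x)*(x - 4) = x²*(-4 + x))
(5566 + 13821)/(H(138) - 21*25*(-34)) = (5566 + 13821)/(138²*(-4 + 138) - 21*25*(-34)) = 19387/(19044*134 - 525*(-34)) = 19387/(2551896 + 17850) = 19387/2569746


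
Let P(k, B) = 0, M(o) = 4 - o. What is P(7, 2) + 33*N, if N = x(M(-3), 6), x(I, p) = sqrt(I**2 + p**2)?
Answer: 33*sqrt(85) ≈ 304.25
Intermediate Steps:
N = sqrt(85) (N = sqrt((4 - 1*(-3))**2 + 6**2) = sqrt((4 + 3)**2 + 36) = sqrt(7**2 + 36) = sqrt(49 + 36) = sqrt(85) ≈ 9.2195)
P(7, 2) + 33*N = 0 + 33*sqrt(85) = 33*sqrt(85)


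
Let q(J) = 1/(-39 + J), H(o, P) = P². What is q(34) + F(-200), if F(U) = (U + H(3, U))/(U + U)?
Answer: -997/10 ≈ -99.700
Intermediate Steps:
F(U) = (U + U²)/(2*U) (F(U) = (U + U²)/(U + U) = (U + U²)/((2*U)) = (U + U²)*(1/(2*U)) = (U + U²)/(2*U))
q(34) + F(-200) = 1/(-39 + 34) + (½ + (½)*(-200)) = 1/(-5) + (½ - 100) = -⅕ - 199/2 = -997/10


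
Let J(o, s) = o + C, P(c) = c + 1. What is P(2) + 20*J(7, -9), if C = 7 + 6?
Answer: 403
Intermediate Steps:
C = 13
P(c) = 1 + c
J(o, s) = 13 + o (J(o, s) = o + 13 = 13 + o)
P(2) + 20*J(7, -9) = (1 + 2) + 20*(13 + 7) = 3 + 20*20 = 3 + 400 = 403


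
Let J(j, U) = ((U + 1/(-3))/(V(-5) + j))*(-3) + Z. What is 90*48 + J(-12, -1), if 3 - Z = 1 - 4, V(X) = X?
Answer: 73538/17 ≈ 4325.8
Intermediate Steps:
Z = 6 (Z = 3 - (1 - 4) = 3 - 1*(-3) = 3 + 3 = 6)
J(j, U) = 6 - 3*(-⅓ + U)/(-5 + j) (J(j, U) = ((U + 1/(-3))/(-5 + j))*(-3) + 6 = ((U - ⅓)/(-5 + j))*(-3) + 6 = ((-⅓ + U)/(-5 + j))*(-3) + 6 = -3*(-⅓ + U)/(-5 + j) + 6 = 6 - 3*(-⅓ + U)/(-5 + j))
90*48 + J(-12, -1) = 90*48 + (-29 - 3*(-1) + 6*(-12))/(-5 - 12) = 4320 + (-29 + 3 - 72)/(-17) = 4320 - 1/17*(-98) = 4320 + 98/17 = 73538/17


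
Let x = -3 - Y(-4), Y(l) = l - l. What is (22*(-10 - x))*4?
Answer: -616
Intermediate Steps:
Y(l) = 0
x = -3 (x = -3 - 1*0 = -3 + 0 = -3)
(22*(-10 - x))*4 = (22*(-10 - 1*(-3)))*4 = (22*(-10 + 3))*4 = (22*(-7))*4 = -154*4 = -616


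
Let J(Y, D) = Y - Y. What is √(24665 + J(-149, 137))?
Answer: √24665 ≈ 157.05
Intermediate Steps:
J(Y, D) = 0
√(24665 + J(-149, 137)) = √(24665 + 0) = √24665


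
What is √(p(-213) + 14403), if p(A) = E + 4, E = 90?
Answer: √14497 ≈ 120.40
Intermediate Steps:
p(A) = 94 (p(A) = 90 + 4 = 94)
√(p(-213) + 14403) = √(94 + 14403) = √14497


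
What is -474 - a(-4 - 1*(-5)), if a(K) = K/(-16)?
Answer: -7583/16 ≈ -473.94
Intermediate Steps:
a(K) = -K/16 (a(K) = K*(-1/16) = -K/16)
-474 - a(-4 - 1*(-5)) = -474 - (-1)*(-4 - 1*(-5))/16 = -474 - (-1)*(-4 + 5)/16 = -474 - (-1)/16 = -474 - 1*(-1/16) = -474 + 1/16 = -7583/16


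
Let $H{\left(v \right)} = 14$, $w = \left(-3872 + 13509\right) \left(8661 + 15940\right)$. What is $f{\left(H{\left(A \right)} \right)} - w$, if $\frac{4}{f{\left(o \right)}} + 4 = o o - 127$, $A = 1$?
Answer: $- \frac{15410189401}{65} \approx -2.3708 \cdot 10^{8}$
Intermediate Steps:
$w = 237079837$ ($w = 9637 \cdot 24601 = 237079837$)
$f{\left(o \right)} = \frac{4}{-131 + o^{2}}$ ($f{\left(o \right)} = \frac{4}{-4 + \left(o o - 127\right)} = \frac{4}{-4 + \left(o^{2} - 127\right)} = \frac{4}{-4 + \left(-127 + o^{2}\right)} = \frac{4}{-131 + o^{2}}$)
$f{\left(H{\left(A \right)} \right)} - w = \frac{4}{-131 + 14^{2}} - 237079837 = \frac{4}{-131 + 196} - 237079837 = \frac{4}{65} - 237079837 = - \frac{15410189401}{65}$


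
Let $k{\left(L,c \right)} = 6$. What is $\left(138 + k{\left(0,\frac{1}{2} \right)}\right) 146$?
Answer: $21024$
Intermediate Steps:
$\left(138 + k{\left(0,\frac{1}{2} \right)}\right) 146 = \left(138 + 6\right) 146 = 144 \cdot 146 = 21024$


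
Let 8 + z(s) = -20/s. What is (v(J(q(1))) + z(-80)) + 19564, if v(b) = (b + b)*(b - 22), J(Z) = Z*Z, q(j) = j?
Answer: 78057/4 ≈ 19514.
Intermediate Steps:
z(s) = -8 - 20/s
J(Z) = Z**2
v(b) = 2*b*(-22 + b) (v(b) = (2*b)*(-22 + b) = 2*b*(-22 + b))
(v(J(q(1))) + z(-80)) + 19564 = (2*1**2*(-22 + 1**2) + (-8 - 20/(-80))) + 19564 = (2*1*(-22 + 1) + (-8 - 20*(-1/80))) + 19564 = (2*1*(-21) + (-8 + 1/4)) + 19564 = (-42 - 31/4) + 19564 = -199/4 + 19564 = 78057/4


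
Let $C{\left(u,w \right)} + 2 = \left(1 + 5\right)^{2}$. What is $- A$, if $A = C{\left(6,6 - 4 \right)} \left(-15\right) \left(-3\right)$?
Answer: $-1530$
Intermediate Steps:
$C{\left(u,w \right)} = 34$ ($C{\left(u,w \right)} = -2 + \left(1 + 5\right)^{2} = -2 + 6^{2} = -2 + 36 = 34$)
$A = 1530$ ($A = 34 \left(-15\right) \left(-3\right) = \left(-510\right) \left(-3\right) = 1530$)
$- A = \left(-1\right) 1530 = -1530$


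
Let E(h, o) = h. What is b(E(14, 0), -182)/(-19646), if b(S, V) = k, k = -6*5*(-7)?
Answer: -105/9823 ≈ -0.010689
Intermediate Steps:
k = 210 (k = -30*(-7) = 210)
b(S, V) = 210
b(E(14, 0), -182)/(-19646) = 210/(-19646) = 210*(-1/19646) = -105/9823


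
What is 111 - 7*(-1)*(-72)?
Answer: -393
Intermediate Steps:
111 - 7*(-1)*(-72) = 111 + 7*(-72) = 111 - 504 = -393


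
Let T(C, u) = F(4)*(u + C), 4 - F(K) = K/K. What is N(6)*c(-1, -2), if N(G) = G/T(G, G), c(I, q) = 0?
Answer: 0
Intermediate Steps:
F(K) = 3 (F(K) = 4 - K/K = 4 - 1*1 = 4 - 1 = 3)
T(C, u) = 3*C + 3*u (T(C, u) = 3*(u + C) = 3*(C + u) = 3*C + 3*u)
N(G) = ⅙ (N(G) = G/(3*G + 3*G) = G/((6*G)) = (1/(6*G))*G = ⅙)
N(6)*c(-1, -2) = (⅙)*0 = 0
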